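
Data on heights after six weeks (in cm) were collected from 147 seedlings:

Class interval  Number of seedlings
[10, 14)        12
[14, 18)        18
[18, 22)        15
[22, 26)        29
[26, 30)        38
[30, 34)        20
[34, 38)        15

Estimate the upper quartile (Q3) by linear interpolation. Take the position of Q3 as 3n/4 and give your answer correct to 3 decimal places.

29.816

Cumulative frequencies: 12, 30, 45, 74, 112, 132, 147
n = 147; position = 3n/4 = 110.25.
This falls in the class [26, 30): L = 26, F = 74, f = 38, h = 4.
Upper quartile ≈ 26 + ((110.25 − 74) / 38) × 4 = 29.8158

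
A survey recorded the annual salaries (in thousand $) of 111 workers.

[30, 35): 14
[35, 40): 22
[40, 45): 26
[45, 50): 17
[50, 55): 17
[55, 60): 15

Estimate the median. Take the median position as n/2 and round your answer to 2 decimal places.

43.75

Cumulative frequencies: 14, 36, 62, 79, 96, 111
n = 111; position = n/2 = 55.5.
This falls in the class [40, 45): L = 40, F = 36, f = 26, h = 5.
Median ≈ 40 + ((55.5 − 36) / 26) × 5 = 43.7500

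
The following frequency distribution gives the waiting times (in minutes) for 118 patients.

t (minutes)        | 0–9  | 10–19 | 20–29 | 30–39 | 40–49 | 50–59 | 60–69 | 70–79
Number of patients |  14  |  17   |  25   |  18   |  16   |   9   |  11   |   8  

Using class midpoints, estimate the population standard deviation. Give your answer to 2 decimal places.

20.54

Midpoints: 4.5, 14.5, 24.5, 34.5, 44.5, 54.5, 64.5, 74.5
n = 118, Σfm = 4051, mean = 34.3305
Σfm² = 188869.5
Σf(m − x̄)² = Σfm² − (Σfm)²/n = 188869.5 − 4051²/118 = 49796.6102
Population variance = 49796.6102 / 118 = 422.0052
Standard deviation = √422.0052 = 20.5428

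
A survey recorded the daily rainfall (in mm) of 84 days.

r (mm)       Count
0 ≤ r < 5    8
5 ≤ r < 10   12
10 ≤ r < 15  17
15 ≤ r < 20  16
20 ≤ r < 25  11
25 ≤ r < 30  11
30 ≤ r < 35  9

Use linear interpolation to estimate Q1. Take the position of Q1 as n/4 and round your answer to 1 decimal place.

Cumulative frequencies: 8, 20, 37, 53, 64, 75, 84
n = 84; position = n/4 = 21.
This falls in the class 10 ≤ r < 15: L = 10, F = 20, f = 17, h = 5.
Lower quartile ≈ 10 + ((21 − 20) / 17) × 5 = 10.2941

10.3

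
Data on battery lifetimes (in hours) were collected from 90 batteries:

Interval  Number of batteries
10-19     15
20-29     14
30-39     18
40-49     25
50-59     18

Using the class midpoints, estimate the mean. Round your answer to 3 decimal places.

36.389

Midpoints: 14.5, 24.5, 34.5, 44.5, 54.5
Σfm = 15×14.5 + 14×24.5 + 18×34.5 + 25×44.5 + 18×54.5 = 3275
n = Σf = 90
Mean = 3275 / 90 = 36.3889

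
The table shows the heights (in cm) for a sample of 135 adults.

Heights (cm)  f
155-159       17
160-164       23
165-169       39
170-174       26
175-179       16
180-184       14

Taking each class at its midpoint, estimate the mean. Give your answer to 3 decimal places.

Midpoints: 157, 162, 167, 172, 177, 182
Σfm = 17×157 + 23×162 + 39×167 + 26×172 + 16×177 + 14×182 = 22760
n = Σf = 135
Mean = 22760 / 135 = 168.5926

168.593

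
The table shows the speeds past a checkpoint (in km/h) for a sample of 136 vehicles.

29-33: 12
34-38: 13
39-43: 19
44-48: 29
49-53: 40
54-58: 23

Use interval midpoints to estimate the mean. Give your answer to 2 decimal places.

Midpoints: 31, 36, 41, 46, 51, 56
Σfm = 12×31 + 13×36 + 19×41 + 29×46 + 40×51 + 23×56 = 6281
n = Σf = 136
Mean = 6281 / 136 = 46.1838

46.18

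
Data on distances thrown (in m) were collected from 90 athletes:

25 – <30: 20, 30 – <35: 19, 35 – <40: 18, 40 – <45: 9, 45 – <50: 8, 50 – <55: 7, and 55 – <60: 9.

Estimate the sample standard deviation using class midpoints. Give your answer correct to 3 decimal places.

9.789

Midpoints: 27.5, 32.5, 37.5, 42.5, 47.5, 52.5, 57.5
n = 90, Σfm = 3490, mean = 38.7778
Σfm² = 143862.5
Σf(m − x̄)² = Σfm² − (Σfm)²/n = 143862.5 − 3490²/90 = 8528.0556
Sample variance = 8528.0556 / 89 = 95.8208
Standard deviation = √95.8208 = 9.7888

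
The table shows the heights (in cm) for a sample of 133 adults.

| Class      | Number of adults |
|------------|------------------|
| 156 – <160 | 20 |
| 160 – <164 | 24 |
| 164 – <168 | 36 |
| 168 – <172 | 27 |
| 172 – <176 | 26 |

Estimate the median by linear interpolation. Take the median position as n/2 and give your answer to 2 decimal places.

166.50

Cumulative frequencies: 20, 44, 80, 107, 133
n = 133; position = n/2 = 66.5.
This falls in the class 164 – <168: L = 164, F = 44, f = 36, h = 4.
Median ≈ 164 + ((66.5 − 44) / 36) × 4 = 166.5000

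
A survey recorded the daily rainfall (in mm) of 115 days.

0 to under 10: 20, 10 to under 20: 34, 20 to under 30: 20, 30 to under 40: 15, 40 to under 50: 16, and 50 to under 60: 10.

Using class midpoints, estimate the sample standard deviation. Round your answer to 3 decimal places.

Midpoints: 5, 15, 25, 35, 45, 55
n = 115, Σfm = 2905, mean = 25.2609
Σfm² = 101675
Σf(m − x̄)² = Σfm² − (Σfm)²/n = 101675 − 2905²/115 = 28292.1739
Sample variance = 28292.1739 / 114 = 248.1770
Standard deviation = √248.1770 = 15.7536

15.754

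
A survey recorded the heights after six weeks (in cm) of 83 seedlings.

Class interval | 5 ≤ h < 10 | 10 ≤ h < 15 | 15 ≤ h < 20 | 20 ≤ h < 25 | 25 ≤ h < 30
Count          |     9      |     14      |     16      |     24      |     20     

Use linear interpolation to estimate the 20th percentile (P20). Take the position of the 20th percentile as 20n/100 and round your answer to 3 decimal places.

Cumulative frequencies: 9, 23, 39, 63, 83
n = 83; position = 20n/100 = 16.6.
This falls in the class 10 ≤ h < 15: L = 10, F = 9, f = 14, h = 5.
20th percentile ≈ 10 + ((16.6 − 9) / 14) × 5 = 12.7143

12.714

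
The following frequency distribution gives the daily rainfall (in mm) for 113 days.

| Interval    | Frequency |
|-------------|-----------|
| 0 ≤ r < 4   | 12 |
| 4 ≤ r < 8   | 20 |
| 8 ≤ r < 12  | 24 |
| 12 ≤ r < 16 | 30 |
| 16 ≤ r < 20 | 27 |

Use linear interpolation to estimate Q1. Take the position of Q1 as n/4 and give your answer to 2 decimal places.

Cumulative frequencies: 12, 32, 56, 86, 113
n = 113; position = n/4 = 28.25.
This falls in the class 4 ≤ r < 8: L = 4, F = 12, f = 20, h = 4.
Lower quartile ≈ 4 + ((28.25 − 12) / 20) × 4 = 7.2500

7.25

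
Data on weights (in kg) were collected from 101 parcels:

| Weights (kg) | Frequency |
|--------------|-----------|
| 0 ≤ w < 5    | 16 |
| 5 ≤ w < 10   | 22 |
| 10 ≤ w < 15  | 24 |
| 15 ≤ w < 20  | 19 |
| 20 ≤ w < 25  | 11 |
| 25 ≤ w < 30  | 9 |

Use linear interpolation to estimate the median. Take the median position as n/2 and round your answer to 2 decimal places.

12.60

Cumulative frequencies: 16, 38, 62, 81, 92, 101
n = 101; position = n/2 = 50.5.
This falls in the class 10 ≤ w < 15: L = 10, F = 38, f = 24, h = 5.
Median ≈ 10 + ((50.5 − 38) / 24) × 5 = 12.6042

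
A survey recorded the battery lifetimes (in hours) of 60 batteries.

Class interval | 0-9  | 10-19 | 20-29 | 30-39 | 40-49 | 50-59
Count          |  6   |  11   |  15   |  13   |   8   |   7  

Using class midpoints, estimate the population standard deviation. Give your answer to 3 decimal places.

Midpoints: 4.5, 14.5, 24.5, 34.5, 44.5, 54.5
n = 60, Σfm = 1740, mean = 29.0000
Σfm² = 63545
Σf(m − x̄)² = Σfm² − (Σfm)²/n = 63545 − 1740²/60 = 13085.0000
Population variance = 13085.0000 / 60 = 218.0833
Standard deviation = √218.0833 = 14.7676

14.768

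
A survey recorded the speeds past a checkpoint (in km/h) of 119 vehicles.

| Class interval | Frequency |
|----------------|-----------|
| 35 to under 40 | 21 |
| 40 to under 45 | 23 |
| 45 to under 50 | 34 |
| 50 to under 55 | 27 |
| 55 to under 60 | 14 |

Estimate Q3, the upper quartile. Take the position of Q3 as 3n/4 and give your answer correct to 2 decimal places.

Cumulative frequencies: 21, 44, 78, 105, 119
n = 119; position = 3n/4 = 89.25.
This falls in the class 50 to under 55: L = 50, F = 78, f = 27, h = 5.
Upper quartile ≈ 50 + ((89.25 − 78) / 27) × 5 = 52.0833

52.08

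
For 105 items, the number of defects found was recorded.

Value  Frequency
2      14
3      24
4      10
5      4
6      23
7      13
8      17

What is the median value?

Cumulative frequencies: 14, 38, 48, 52, 75, 88, 105
n = 105, so the median is the value in position (n+1)/2 = 53.
Position 53 falls at value 6.

6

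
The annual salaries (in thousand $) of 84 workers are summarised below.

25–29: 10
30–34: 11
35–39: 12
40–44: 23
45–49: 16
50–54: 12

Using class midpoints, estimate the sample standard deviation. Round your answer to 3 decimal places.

Midpoints: 27, 32, 37, 42, 47, 52
n = 84, Σfm = 3408, mean = 40.5714
Σfm² = 143346
Σf(m − x̄)² = Σfm² − (Σfm)²/n = 143346 − 3408²/84 = 5078.5714
Sample variance = 5078.5714 / 83 = 61.1876
Standard deviation = √61.1876 = 7.8223

7.822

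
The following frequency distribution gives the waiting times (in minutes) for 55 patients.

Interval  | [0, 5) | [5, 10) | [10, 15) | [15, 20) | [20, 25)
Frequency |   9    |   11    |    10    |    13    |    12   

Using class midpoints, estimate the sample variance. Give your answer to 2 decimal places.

49.46

Midpoints: 2.5, 7.5, 12.5, 17.5, 22.5
n = 55, Σfm = 727.5, mean = 13.2273
Σfm² = 12293.75
Σf(m − x̄)² = Σfm² − (Σfm)²/n = 12293.75 − 727.5²/55 = 2670.9091
Sample variance = 2670.9091 / 54 = 49.4613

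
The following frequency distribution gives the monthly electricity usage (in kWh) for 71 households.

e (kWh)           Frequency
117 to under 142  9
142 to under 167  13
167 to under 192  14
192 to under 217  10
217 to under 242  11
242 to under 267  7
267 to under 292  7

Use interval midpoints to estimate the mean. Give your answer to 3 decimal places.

197.106

Midpoints: 129.5, 154.5, 179.5, 204.5, 229.5, 254.5, 279.5
Σfm = 9×129.5 + 13×154.5 + 14×179.5 + 10×204.5 + 11×229.5 + 7×254.5 + 7×279.5 = 13994.5
n = Σf = 71
Mean = 13994.5 / 71 = 197.1056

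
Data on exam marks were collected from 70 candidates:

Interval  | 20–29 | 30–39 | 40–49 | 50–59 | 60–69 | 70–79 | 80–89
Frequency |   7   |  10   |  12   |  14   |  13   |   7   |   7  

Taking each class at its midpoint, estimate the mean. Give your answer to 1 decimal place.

Midpoints: 24.5, 34.5, 44.5, 54.5, 64.5, 74.5, 84.5
Σfm = 7×24.5 + 10×34.5 + 12×44.5 + 14×54.5 + 13×64.5 + 7×74.5 + 7×84.5 = 3765
n = Σf = 70
Mean = 3765 / 70 = 53.7857

53.8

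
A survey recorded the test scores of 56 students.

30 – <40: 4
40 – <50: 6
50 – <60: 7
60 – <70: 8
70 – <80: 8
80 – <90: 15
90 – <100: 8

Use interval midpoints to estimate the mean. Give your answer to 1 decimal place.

Midpoints: 35, 45, 55, 65, 75, 85, 95
Σfm = 4×35 + 6×45 + 7×55 + 8×65 + 8×75 + 15×85 + 8×95 = 3950
n = Σf = 56
Mean = 3950 / 56 = 70.5357

70.5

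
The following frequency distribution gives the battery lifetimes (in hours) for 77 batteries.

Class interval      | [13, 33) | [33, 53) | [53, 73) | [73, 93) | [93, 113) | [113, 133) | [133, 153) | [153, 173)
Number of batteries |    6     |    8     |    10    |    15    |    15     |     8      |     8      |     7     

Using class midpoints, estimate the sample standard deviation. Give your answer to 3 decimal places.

40.213

Midpoints: 23, 43, 63, 83, 103, 123, 143, 163
n = 77, Σfm = 7171, mean = 93.1299
Σfm² = 790733
Σf(m − x̄)² = Σfm² − (Σfm)²/n = 790733 − 7171²/77 = 122898.7013
Sample variance = 122898.7013 / 76 = 1617.0882
Standard deviation = √1617.0882 = 40.2130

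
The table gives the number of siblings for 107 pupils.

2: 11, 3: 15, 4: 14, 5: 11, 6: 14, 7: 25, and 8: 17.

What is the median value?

6

Cumulative frequencies: 11, 26, 40, 51, 65, 90, 107
n = 107, so the median is the value in position (n+1)/2 = 54.
Position 54 falls at value 6.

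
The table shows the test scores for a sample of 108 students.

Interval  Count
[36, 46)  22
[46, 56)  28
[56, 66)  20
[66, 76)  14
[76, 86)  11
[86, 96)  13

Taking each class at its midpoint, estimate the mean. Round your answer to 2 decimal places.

Midpoints: 41, 51, 61, 71, 81, 91
Σfm = 22×41 + 28×51 + 20×61 + 14×71 + 11×81 + 13×91 = 6618
n = Σf = 108
Mean = 6618 / 108 = 61.2778

61.28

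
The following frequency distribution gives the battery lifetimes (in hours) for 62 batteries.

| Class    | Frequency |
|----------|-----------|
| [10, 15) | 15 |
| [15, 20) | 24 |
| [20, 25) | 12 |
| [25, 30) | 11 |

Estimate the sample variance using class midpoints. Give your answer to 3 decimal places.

Midpoints: 12.5, 17.5, 22.5, 27.5
n = 62, Σfm = 1180, mean = 19.0323
Σfm² = 24087.5
Σf(m − x̄)² = Σfm² − (Σfm)²/n = 24087.5 − 1180²/62 = 1629.4355
Sample variance = 1629.4355 / 61 = 26.7121

26.712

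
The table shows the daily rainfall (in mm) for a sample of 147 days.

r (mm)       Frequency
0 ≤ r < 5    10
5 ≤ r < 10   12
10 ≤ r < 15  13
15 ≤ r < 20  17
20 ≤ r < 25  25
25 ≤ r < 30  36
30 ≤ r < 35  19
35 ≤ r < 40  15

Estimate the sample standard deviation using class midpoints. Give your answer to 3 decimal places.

Midpoints: 2.5, 7.5, 12.5, 17.5, 22.5, 27.5, 32.5, 37.5
n = 147, Σfm = 3307.5, mean = 22.5000
Σfm² = 89018.75
Σf(m − x̄)² = Σfm² − (Σfm)²/n = 89018.75 − 3307.5²/147 = 14600.0000
Sample variance = 14600.0000 / 146 = 100.0000
Standard deviation = √100.0000 = 10.0000

10.000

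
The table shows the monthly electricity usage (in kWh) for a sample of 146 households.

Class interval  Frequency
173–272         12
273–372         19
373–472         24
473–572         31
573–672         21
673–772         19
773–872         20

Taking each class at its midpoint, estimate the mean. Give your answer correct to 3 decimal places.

Midpoints: 222.5, 322.5, 422.5, 522.5, 622.5, 722.5, 822.5
Σfm = 12×222.5 + 19×322.5 + 24×422.5 + 31×522.5 + 21×622.5 + 19×722.5 + 20×822.5 = 78385
n = Σf = 146
Mean = 78385 / 146 = 536.8836

536.884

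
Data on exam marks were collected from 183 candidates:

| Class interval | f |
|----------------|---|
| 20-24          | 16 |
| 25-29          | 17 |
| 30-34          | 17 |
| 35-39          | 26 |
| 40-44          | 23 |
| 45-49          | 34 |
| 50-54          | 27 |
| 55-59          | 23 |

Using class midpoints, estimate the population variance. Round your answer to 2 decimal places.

116.15

Midpoints: 22, 27, 32, 37, 42, 47, 52, 57
n = 183, Σfm = 7596, mean = 41.5082
Σfm² = 336552
Σf(m − x̄)² = Σfm² − (Σfm)²/n = 336552 − 7596²/183 = 21255.7377
Population variance = 21255.7377 / 183 = 116.1516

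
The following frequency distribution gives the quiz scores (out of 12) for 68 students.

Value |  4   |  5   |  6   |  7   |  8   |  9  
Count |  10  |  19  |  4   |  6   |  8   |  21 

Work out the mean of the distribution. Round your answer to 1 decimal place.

Values: 4, 5, 6, 7, 8, 9
Σfx = 10×4 + 19×5 + 4×6 + 6×7 + 8×8 + 21×9 = 454
n = Σf = 68
Mean = 454 / 68 = 6.6765

6.7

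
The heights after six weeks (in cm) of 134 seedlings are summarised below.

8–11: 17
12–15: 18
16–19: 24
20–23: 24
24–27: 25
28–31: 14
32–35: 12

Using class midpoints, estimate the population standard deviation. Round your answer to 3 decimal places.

Midpoints: 9.5, 13.5, 17.5, 21.5, 25.5, 29.5, 33.5
n = 134, Σfm = 2793, mean = 20.8433
Σfm² = 65165.5
Σf(m − x̄)² = Σfm² − (Σfm)²/n = 65165.5 − 2793²/134 = 6950.2090
Population variance = 6950.2090 / 134 = 51.8672
Standard deviation = √51.8672 = 7.2019

7.202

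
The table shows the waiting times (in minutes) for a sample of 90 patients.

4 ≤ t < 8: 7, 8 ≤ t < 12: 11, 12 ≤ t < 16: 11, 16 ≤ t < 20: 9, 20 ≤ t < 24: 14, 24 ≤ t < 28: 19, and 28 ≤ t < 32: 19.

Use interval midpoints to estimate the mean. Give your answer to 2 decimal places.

20.44

Midpoints: 6, 10, 14, 18, 22, 26, 30
Σfm = 7×6 + 11×10 + 11×14 + 9×18 + 14×22 + 19×26 + 19×30 = 1840
n = Σf = 90
Mean = 1840 / 90 = 20.4444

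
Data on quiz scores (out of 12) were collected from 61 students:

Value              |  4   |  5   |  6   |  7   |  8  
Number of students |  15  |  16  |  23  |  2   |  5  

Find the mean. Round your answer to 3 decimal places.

5.443

Values: 4, 5, 6, 7, 8
Σfx = 15×4 + 16×5 + 23×6 + 2×7 + 5×8 = 332
n = Σf = 61
Mean = 332 / 61 = 5.4426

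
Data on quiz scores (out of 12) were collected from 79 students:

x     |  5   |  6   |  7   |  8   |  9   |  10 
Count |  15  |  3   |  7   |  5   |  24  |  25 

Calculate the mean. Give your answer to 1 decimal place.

8.2

Values: 5, 6, 7, 8, 9, 10
Σfx = 15×5 + 3×6 + 7×7 + 5×8 + 24×9 + 25×10 = 648
n = Σf = 79
Mean = 648 / 79 = 8.2025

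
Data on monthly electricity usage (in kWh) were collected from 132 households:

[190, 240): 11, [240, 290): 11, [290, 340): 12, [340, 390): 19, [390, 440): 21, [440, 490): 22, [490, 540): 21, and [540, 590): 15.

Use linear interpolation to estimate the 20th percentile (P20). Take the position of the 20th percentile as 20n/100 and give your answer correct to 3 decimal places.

Cumulative frequencies: 11, 22, 34, 53, 74, 96, 117, 132
n = 132; position = 20n/100 = 26.4.
This falls in the class [290, 340): L = 290, F = 22, f = 12, h = 50.
20th percentile ≈ 290 + ((26.4 − 22) / 12) × 50 = 308.3333

308.333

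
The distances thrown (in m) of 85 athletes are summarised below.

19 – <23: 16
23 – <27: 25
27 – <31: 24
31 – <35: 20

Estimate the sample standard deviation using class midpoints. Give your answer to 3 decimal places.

Midpoints: 21, 25, 29, 33
n = 85, Σfm = 2317, mean = 27.2588
Σfm² = 64645
Σf(m − x̄)² = Σfm² − (Σfm)²/n = 64645 − 2317²/85 = 1486.3059
Sample variance = 1486.3059 / 84 = 17.6941
Standard deviation = √17.6941 = 4.2064

4.206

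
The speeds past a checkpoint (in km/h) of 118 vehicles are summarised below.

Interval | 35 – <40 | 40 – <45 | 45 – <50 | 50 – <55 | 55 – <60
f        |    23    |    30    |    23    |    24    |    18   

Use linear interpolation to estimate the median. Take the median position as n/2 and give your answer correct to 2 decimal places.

Cumulative frequencies: 23, 53, 76, 100, 118
n = 118; position = n/2 = 59.
This falls in the class 45 – <50: L = 45, F = 53, f = 23, h = 5.
Median ≈ 45 + ((59 − 53) / 23) × 5 = 46.3043

46.30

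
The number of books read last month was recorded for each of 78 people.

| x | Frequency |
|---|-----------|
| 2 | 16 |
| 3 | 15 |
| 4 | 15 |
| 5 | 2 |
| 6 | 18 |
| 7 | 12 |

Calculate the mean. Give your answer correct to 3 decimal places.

4.346

Values: 2, 3, 4, 5, 6, 7
Σfx = 16×2 + 15×3 + 15×4 + 2×5 + 18×6 + 12×7 = 339
n = Σf = 78
Mean = 339 / 78 = 4.3462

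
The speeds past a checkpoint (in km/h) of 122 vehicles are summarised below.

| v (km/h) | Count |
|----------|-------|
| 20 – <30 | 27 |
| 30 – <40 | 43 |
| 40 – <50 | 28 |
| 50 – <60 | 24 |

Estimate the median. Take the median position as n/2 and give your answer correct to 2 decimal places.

Cumulative frequencies: 27, 70, 98, 122
n = 122; position = n/2 = 61.
This falls in the class 30 – <40: L = 30, F = 27, f = 43, h = 10.
Median ≈ 30 + ((61 − 27) / 43) × 10 = 37.9070

37.91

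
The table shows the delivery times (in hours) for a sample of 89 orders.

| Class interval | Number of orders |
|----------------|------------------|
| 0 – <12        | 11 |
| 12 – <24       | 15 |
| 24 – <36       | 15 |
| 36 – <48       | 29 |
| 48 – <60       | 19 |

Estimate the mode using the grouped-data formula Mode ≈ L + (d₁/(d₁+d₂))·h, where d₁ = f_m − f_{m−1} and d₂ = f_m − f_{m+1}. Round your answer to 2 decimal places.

43.00

Modal class: 36 – <48 (highest frequency 29).
d₁ = 29 − 15 = 14, d₂ = 29 − 19 = 10
Mode ≈ 36 + (14/(14+10)) × 12 = 36 + 7.0000 = 43.0000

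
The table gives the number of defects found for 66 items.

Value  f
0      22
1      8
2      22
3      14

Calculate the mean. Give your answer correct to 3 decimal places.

1.424

Values: 0, 1, 2, 3
Σfx = 22×0 + 8×1 + 22×2 + 14×3 = 94
n = Σf = 66
Mean = 94 / 66 = 1.4242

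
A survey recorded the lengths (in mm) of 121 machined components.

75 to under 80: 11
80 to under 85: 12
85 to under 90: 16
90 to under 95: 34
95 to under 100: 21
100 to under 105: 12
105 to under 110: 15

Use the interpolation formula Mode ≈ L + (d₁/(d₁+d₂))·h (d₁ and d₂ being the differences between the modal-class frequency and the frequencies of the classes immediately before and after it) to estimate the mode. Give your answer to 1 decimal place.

Modal class: 90 to under 95 (highest frequency 34).
d₁ = 34 − 16 = 18, d₂ = 34 − 21 = 13
Mode ≈ 90 + (18/(18+13)) × 5 = 90 + 2.9032 = 92.9032

92.9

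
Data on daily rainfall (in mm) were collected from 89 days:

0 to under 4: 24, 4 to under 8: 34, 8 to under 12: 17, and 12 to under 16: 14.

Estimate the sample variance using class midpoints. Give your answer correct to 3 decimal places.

Midpoints: 2, 6, 10, 14
n = 89, Σfm = 618, mean = 6.9438
Σfm² = 5764
Σf(m − x̄)² = Σfm² − (Σfm)²/n = 5764 − 618²/89 = 1472.7191
Sample variance = 1472.7191 / 88 = 16.7354

16.735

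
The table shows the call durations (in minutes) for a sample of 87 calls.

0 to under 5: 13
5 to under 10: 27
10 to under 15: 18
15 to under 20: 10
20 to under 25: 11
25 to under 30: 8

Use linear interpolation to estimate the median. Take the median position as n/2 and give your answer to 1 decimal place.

11.0

Cumulative frequencies: 13, 40, 58, 68, 79, 87
n = 87; position = n/2 = 43.5.
This falls in the class 10 to under 15: L = 10, F = 40, f = 18, h = 5.
Median ≈ 10 + ((43.5 − 40) / 18) × 5 = 10.9722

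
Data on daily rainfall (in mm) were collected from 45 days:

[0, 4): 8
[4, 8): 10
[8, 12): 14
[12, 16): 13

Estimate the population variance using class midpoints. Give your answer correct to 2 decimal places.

Midpoints: 2, 6, 10, 14
n = 45, Σfm = 398, mean = 8.8444
Σfm² = 4340
Σf(m − x̄)² = Σfm² − (Σfm)²/n = 4340 − 398²/45 = 819.9111
Population variance = 819.9111 / 45 = 18.2202

18.22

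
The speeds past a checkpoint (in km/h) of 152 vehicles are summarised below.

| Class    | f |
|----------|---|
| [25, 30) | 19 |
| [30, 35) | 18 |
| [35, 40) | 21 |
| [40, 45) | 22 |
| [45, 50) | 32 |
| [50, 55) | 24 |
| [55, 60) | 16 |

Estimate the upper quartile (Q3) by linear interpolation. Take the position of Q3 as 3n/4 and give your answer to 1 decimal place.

50.4

Cumulative frequencies: 19, 37, 58, 80, 112, 136, 152
n = 152; position = 3n/4 = 114.
This falls in the class [50, 55): L = 50, F = 112, f = 24, h = 5.
Upper quartile ≈ 50 + ((114 − 112) / 24) × 5 = 50.4167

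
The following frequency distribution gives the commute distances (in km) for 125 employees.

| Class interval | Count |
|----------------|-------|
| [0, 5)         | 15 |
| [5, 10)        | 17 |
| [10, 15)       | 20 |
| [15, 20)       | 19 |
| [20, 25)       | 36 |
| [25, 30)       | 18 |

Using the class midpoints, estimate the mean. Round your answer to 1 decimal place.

16.4

Midpoints: 2.5, 7.5, 12.5, 17.5, 22.5, 27.5
Σfm = 15×2.5 + 17×7.5 + 20×12.5 + 19×17.5 + 36×22.5 + 18×27.5 = 2052.5
n = Σf = 125
Mean = 2052.5 / 125 = 16.4200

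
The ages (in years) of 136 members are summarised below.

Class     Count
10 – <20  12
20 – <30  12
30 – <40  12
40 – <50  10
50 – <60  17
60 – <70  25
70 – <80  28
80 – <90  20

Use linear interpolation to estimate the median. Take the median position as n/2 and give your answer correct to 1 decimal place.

Cumulative frequencies: 12, 24, 36, 46, 63, 88, 116, 136
n = 136; position = n/2 = 68.
This falls in the class 60 – <70: L = 60, F = 63, f = 25, h = 10.
Median ≈ 60 + ((68 − 63) / 25) × 10 = 62.0000

62.0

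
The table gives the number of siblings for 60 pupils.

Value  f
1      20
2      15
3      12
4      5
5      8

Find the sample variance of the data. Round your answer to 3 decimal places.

1.911

Values: 1, 2, 3, 4, 5
n = 60, Σfx = 146, mean = 2.4333
Σfx² = 468
Σf(x − x̄)² = Σfx² − (Σfx)²/n = 468 − 146²/60 = 112.7333
Sample variance = 112.7333 / 59 = 1.9107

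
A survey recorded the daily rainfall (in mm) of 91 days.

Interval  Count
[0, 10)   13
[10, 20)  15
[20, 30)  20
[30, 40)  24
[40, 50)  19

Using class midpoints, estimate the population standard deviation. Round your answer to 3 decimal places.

Midpoints: 5, 15, 25, 35, 45
n = 91, Σfm = 2485, mean = 27.3077
Σfm² = 84075
Σf(m − x̄)² = Σfm² − (Σfm)²/n = 84075 − 2485²/91 = 16215.3846
Population variance = 16215.3846 / 91 = 178.1910
Standard deviation = √178.1910 = 13.3488

13.349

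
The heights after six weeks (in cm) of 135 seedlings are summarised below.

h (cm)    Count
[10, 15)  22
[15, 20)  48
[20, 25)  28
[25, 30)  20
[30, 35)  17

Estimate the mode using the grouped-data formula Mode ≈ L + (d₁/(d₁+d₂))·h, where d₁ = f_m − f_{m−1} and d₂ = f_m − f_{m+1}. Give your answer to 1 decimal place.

17.8

Modal class: [15, 20) (highest frequency 48).
d₁ = 48 − 22 = 26, d₂ = 48 − 28 = 20
Mode ≈ 15 + (26/(26+20)) × 5 = 15 + 2.8261 = 17.8261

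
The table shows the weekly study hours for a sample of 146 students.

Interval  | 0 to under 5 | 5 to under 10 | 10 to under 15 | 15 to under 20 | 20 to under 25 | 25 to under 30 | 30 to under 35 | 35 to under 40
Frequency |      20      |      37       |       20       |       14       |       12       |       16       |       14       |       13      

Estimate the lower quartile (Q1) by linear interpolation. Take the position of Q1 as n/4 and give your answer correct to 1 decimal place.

7.2

Cumulative frequencies: 20, 57, 77, 91, 103, 119, 133, 146
n = 146; position = n/4 = 36.5.
This falls in the class 5 to under 10: L = 5, F = 20, f = 37, h = 5.
Lower quartile ≈ 5 + ((36.5 − 20) / 37) × 5 = 7.2297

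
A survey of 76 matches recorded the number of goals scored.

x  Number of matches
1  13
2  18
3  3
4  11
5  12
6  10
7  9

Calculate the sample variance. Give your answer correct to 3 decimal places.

Values: 1, 2, 3, 4, 5, 6, 7
n = 76, Σfx = 285, mean = 3.7500
Σfx² = 1389
Σf(x − x̄)² = Σfx² − (Σfx)²/n = 1389 − 285²/76 = 320.2500
Sample variance = 320.2500 / 75 = 4.2700

4.270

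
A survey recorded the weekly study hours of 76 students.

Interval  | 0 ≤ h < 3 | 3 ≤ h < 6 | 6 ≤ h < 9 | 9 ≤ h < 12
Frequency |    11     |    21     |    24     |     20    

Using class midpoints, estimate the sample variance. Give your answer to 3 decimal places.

9.365

Midpoints: 1.5, 4.5, 7.5, 10.5
n = 76, Σfm = 501, mean = 6.5921
Σfm² = 4005
Σf(m − x̄)² = Σfm² − (Σfm)²/n = 4005 − 501²/76 = 702.3553
Sample variance = 702.3553 / 75 = 9.3647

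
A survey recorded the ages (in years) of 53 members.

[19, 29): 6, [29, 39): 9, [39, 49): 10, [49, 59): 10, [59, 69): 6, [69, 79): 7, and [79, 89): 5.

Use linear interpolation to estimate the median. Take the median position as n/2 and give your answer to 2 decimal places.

50.50

Cumulative frequencies: 6, 15, 25, 35, 41, 48, 53
n = 53; position = n/2 = 26.5.
This falls in the class [49, 59): L = 49, F = 25, f = 10, h = 10.
Median ≈ 49 + ((26.5 − 25) / 10) × 10 = 50.5000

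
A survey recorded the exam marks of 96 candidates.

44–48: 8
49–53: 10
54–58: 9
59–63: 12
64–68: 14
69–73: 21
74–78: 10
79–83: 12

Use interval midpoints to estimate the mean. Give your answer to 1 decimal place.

65.2

Midpoints: 46, 51, 56, 61, 66, 71, 76, 81
Σfm = 8×46 + 10×51 + 9×56 + 12×61 + 14×66 + 21×71 + 10×76 + 12×81 = 6261
n = Σf = 96
Mean = 6261 / 96 = 65.2188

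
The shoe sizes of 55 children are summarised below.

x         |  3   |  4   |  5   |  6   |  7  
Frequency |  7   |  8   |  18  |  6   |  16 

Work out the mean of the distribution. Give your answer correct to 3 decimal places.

5.291

Values: 3, 4, 5, 6, 7
Σfx = 7×3 + 8×4 + 18×5 + 6×6 + 16×7 = 291
n = Σf = 55
Mean = 291 / 55 = 5.2909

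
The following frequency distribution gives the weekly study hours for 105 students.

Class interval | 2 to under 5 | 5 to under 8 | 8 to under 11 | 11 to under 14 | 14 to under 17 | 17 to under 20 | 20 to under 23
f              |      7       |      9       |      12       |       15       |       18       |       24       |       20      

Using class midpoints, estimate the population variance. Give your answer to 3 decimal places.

30.122

Midpoints: 3.5, 6.5, 9.5, 12.5, 15.5, 18.5, 21.5
n = 105, Σfm = 1537.5, mean = 14.6429
Σfm² = 25676.25
Σf(m − x̄)² = Σfm² − (Σfm)²/n = 25676.25 − 1537.5²/105 = 3162.8571
Population variance = 3162.8571 / 105 = 30.1224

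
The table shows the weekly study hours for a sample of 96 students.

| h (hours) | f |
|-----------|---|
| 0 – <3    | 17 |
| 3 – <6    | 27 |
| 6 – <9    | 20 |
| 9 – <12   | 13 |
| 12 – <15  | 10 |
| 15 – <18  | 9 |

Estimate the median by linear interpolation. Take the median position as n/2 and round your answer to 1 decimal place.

Cumulative frequencies: 17, 44, 64, 77, 87, 96
n = 96; position = n/2 = 48.
This falls in the class 6 – <9: L = 6, F = 44, f = 20, h = 3.
Median ≈ 6 + ((48 − 44) / 20) × 3 = 6.6000

6.6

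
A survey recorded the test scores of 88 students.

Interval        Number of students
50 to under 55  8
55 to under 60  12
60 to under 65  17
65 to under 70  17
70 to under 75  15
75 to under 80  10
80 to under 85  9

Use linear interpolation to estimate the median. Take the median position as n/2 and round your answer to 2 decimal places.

67.06

Cumulative frequencies: 8, 20, 37, 54, 69, 79, 88
n = 88; position = n/2 = 44.
This falls in the class 65 to under 70: L = 65, F = 37, f = 17, h = 5.
Median ≈ 65 + ((44 − 37) / 17) × 5 = 67.0588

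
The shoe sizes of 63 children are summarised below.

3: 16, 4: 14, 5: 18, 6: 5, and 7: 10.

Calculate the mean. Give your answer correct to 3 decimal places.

4.667

Values: 3, 4, 5, 6, 7
Σfx = 16×3 + 14×4 + 18×5 + 5×6 + 10×7 = 294
n = Σf = 63
Mean = 294 / 63 = 4.6667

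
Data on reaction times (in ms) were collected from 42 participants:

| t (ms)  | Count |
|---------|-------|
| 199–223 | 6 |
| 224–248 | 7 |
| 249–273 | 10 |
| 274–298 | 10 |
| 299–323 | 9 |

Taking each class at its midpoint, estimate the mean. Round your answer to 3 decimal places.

266.357

Midpoints: 211, 236, 261, 286, 311
Σfm = 6×211 + 7×236 + 10×261 + 10×286 + 9×311 = 11187
n = Σf = 42
Mean = 11187 / 42 = 266.3571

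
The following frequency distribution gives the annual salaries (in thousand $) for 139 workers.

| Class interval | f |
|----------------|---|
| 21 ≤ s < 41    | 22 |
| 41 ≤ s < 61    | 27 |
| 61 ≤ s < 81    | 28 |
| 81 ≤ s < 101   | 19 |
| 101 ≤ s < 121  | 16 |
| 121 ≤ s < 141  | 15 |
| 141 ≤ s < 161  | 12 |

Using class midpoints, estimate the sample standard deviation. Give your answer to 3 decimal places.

Midpoints: 31, 51, 71, 91, 111, 131, 151
n = 139, Σfm = 11329, mean = 81.5036
Σfm² = 1118019
Σf(m − x̄)² = Σfm² − (Σfm)²/n = 1118019 − 11329²/139 = 194664.7482
Sample variance = 194664.7482 / 138 = 1410.6141
Standard deviation = √1410.6141 = 37.5581

37.558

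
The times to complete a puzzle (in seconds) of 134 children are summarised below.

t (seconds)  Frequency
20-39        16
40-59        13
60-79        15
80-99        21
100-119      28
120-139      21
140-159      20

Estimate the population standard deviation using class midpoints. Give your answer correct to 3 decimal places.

38.263

Midpoints: 29.5, 49.5, 69.5, 89.5, 109.5, 129.5, 149.5
n = 134, Σfm = 12813, mean = 95.6194
Σfm² = 1421353.5
Σf(m − x̄)² = Σfm² − (Σfm)²/n = 1421353.5 − 12813²/134 = 196182.0896
Population variance = 196182.0896 / 134 = 1464.0454
Standard deviation = √1464.0454 = 38.2628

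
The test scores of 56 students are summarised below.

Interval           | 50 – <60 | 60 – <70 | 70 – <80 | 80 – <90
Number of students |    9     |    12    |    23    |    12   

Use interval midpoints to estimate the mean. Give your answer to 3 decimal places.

Midpoints: 55, 65, 75, 85
Σfm = 9×55 + 12×65 + 23×75 + 12×85 = 4020
n = Σf = 56
Mean = 4020 / 56 = 71.7857

71.786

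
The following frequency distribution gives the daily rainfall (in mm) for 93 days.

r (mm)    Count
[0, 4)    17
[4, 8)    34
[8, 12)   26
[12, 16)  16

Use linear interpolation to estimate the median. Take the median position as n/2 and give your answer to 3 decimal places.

Cumulative frequencies: 17, 51, 77, 93
n = 93; position = n/2 = 46.5.
This falls in the class [4, 8): L = 4, F = 17, f = 34, h = 4.
Median ≈ 4 + ((46.5 − 17) / 34) × 4 = 7.4706

7.471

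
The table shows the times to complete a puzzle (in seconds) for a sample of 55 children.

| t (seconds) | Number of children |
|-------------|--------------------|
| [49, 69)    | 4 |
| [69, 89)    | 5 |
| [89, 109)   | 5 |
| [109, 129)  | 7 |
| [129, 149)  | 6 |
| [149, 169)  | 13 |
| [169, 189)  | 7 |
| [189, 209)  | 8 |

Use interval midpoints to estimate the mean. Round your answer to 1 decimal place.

140.1

Midpoints: 59, 79, 99, 119, 139, 159, 179, 199
Σfm = 4×59 + 5×79 + 5×99 + 7×119 + 6×139 + 13×159 + 7×179 + 8×199 = 7705
n = Σf = 55
Mean = 7705 / 55 = 140.0909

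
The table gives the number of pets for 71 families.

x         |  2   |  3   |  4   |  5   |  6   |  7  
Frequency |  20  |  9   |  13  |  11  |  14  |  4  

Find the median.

4

Cumulative frequencies: 20, 29, 42, 53, 67, 71
n = 71, so the median is the value in position (n+1)/2 = 36.
Position 36 falls at value 4.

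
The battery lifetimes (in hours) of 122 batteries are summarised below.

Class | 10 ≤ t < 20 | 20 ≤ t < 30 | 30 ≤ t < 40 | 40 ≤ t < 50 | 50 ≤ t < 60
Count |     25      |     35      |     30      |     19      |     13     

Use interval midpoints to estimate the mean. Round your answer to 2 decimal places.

31.72

Midpoints: 15, 25, 35, 45, 55
Σfm = 25×15 + 35×25 + 30×35 + 19×45 + 13×55 = 3870
n = Σf = 122
Mean = 3870 / 122 = 31.7213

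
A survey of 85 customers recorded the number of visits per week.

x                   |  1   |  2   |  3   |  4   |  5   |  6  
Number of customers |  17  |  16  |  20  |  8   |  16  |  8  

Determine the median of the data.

Cumulative frequencies: 17, 33, 53, 61, 77, 85
n = 85, so the median is the value in position (n+1)/2 = 43.
Position 43 falls at value 3.

3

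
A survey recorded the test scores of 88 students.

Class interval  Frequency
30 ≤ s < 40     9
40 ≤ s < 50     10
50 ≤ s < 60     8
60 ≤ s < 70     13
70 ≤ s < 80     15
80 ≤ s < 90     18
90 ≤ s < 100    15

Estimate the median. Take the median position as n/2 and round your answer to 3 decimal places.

Cumulative frequencies: 9, 19, 27, 40, 55, 73, 88
n = 88; position = n/2 = 44.
This falls in the class 70 ≤ s < 80: L = 70, F = 40, f = 15, h = 10.
Median ≈ 70 + ((44 − 40) / 15) × 10 = 72.6667

72.667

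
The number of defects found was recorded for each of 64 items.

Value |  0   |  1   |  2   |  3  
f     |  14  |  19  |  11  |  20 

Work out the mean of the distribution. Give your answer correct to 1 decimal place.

Values: 0, 1, 2, 3
Σfx = 14×0 + 19×1 + 11×2 + 20×3 = 101
n = Σf = 64
Mean = 101 / 64 = 1.5781

1.6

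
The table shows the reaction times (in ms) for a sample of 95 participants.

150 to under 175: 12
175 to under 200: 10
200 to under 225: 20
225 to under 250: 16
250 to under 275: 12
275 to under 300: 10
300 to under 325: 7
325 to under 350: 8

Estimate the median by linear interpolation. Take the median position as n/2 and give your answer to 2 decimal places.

233.59

Cumulative frequencies: 12, 22, 42, 58, 70, 80, 87, 95
n = 95; position = n/2 = 47.5.
This falls in the class 225 to under 250: L = 225, F = 42, f = 16, h = 25.
Median ≈ 225 + ((47.5 − 42) / 16) × 25 = 233.5938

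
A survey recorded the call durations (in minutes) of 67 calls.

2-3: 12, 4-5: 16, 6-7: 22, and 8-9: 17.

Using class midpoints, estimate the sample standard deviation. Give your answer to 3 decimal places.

Midpoints: 2.5, 4.5, 6.5, 8.5
n = 67, Σfm = 389.5, mean = 5.8134
Σfm² = 2556.75
Σf(m − x̄)² = Σfm² − (Σfm)²/n = 2556.75 − 389.5²/67 = 292.4179
Sample variance = 292.4179 / 66 = 4.4306
Standard deviation = √4.4306 = 2.1049

2.105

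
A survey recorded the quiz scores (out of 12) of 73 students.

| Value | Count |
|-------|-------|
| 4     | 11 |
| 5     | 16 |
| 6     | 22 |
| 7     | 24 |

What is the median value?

6

Cumulative frequencies: 11, 27, 49, 73
n = 73, so the median is the value in position (n+1)/2 = 37.
Position 37 falls at value 6.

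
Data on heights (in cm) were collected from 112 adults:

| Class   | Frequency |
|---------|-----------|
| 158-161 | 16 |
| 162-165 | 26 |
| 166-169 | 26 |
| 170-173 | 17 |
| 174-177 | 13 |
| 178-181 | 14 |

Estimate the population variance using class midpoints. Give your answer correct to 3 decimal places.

Midpoints: 159.5, 163.5, 167.5, 171.5, 175.5, 179.5
n = 112, Σfm = 18868, mean = 168.4643
Σfm² = 3183040
Σf(m − x̄)² = Σfm² − (Σfm)²/n = 3183040 − 18868²/112 = 4455.8571
Population variance = 4455.8571 / 112 = 39.7844

39.784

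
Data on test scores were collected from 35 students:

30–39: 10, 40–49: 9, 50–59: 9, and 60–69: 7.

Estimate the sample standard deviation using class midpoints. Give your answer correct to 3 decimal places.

11.137

Midpoints: 34.5, 44.5, 54.5, 64.5
n = 35, Σfm = 1687.5, mean = 48.2143
Σfm² = 85578.75
Σf(m − x̄)² = Σfm² − (Σfm)²/n = 85578.75 − 1687.5²/35 = 4217.1429
Sample variance = 4217.1429 / 34 = 124.0336
Standard deviation = √124.0336 = 11.1370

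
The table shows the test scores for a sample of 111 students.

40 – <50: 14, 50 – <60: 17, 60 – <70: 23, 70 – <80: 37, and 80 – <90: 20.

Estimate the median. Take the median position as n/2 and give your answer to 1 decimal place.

Cumulative frequencies: 14, 31, 54, 91, 111
n = 111; position = n/2 = 55.5.
This falls in the class 70 – <80: L = 70, F = 54, f = 37, h = 10.
Median ≈ 70 + ((55.5 − 54) / 37) × 10 = 70.4054

70.4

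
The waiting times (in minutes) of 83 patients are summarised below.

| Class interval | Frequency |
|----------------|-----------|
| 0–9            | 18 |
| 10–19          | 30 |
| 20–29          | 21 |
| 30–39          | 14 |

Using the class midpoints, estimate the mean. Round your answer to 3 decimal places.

18.235

Midpoints: 4.5, 14.5, 24.5, 34.5
Σfm = 18×4.5 + 30×14.5 + 21×24.5 + 14×34.5 = 1513.5
n = Σf = 83
Mean = 1513.5 / 83 = 18.2349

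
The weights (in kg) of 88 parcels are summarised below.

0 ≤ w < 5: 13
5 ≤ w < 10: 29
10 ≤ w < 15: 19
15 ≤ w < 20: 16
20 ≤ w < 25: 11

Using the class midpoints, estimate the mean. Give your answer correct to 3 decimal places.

Midpoints: 2.5, 7.5, 12.5, 17.5, 22.5
Σfm = 13×2.5 + 29×7.5 + 19×12.5 + 16×17.5 + 11×22.5 = 1015
n = Σf = 88
Mean = 1015 / 88 = 11.5341

11.534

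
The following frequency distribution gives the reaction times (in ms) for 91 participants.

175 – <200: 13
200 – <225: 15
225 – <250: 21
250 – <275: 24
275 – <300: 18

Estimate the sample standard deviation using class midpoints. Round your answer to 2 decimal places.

Midpoints: 187.5, 212.5, 237.5, 262.5, 287.5
n = 91, Σfm = 22087.5, mean = 242.7198
Σfm² = 5460468.75
Σf(m − x̄)² = Σfm² − (Σfm)²/n = 5460468.75 − 22087.5²/91 = 99395.6044
Sample variance = 99395.6044 / 90 = 1104.3956
Standard deviation = √1104.3956 = 33.2324

33.23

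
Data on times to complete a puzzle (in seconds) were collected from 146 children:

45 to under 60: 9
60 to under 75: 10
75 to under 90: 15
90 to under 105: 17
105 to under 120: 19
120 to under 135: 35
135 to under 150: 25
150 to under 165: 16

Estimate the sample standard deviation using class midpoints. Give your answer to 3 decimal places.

Midpoints: 52.5, 67.5, 82.5, 97.5, 112.5, 127.5, 142.5, 157.5
n = 146, Σfm = 16725, mean = 114.5548
Σfm² = 2048062.5
Σf(m − x̄)² = Σfm² − (Σfm)²/n = 2048062.5 − 16725²/146 = 132133.5616
Sample variance = 132133.5616 / 145 = 911.2659
Standard deviation = √911.2659 = 30.1872

30.187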